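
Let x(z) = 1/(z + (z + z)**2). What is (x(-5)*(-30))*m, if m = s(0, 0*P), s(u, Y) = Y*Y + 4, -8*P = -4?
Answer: -24/19 ≈ -1.2632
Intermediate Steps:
P = 1/2 (P = -1/8*(-4) = 1/2 ≈ 0.50000)
s(u, Y) = 4 + Y**2 (s(u, Y) = Y**2 + 4 = 4 + Y**2)
m = 4 (m = 4 + (0*(1/2))**2 = 4 + 0**2 = 4 + 0 = 4)
x(z) = 1/(z + 4*z**2) (x(z) = 1/(z + (2*z)**2) = 1/(z + 4*z**2))
(x(-5)*(-30))*m = ((1/((-5)*(1 + 4*(-5))))*(-30))*4 = (-1/(5*(1 - 20))*(-30))*4 = (-1/5/(-19)*(-30))*4 = (-1/5*(-1/19)*(-30))*4 = ((1/95)*(-30))*4 = -6/19*4 = -24/19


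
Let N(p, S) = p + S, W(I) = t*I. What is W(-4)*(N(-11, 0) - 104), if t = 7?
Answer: 3220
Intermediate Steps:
W(I) = 7*I
N(p, S) = S + p
W(-4)*(N(-11, 0) - 104) = (7*(-4))*((0 - 11) - 104) = -28*(-11 - 104) = -28*(-115) = 3220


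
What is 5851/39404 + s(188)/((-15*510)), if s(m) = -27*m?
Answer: 13598603/16746700 ≈ 0.81202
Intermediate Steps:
5851/39404 + s(188)/((-15*510)) = 5851/39404 + (-27*188)/((-15*510)) = 5851*(1/39404) - 5076/(-7650) = 5851/39404 - 5076*(-1/7650) = 5851/39404 + 282/425 = 13598603/16746700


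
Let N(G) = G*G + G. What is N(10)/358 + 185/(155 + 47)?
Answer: 44225/36158 ≈ 1.2231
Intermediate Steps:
N(G) = G + G² (N(G) = G² + G = G + G²)
N(10)/358 + 185/(155 + 47) = (10*(1 + 10))/358 + 185/(155 + 47) = (10*11)*(1/358) + 185/202 = 110*(1/358) + 185*(1/202) = 55/179 + 185/202 = 44225/36158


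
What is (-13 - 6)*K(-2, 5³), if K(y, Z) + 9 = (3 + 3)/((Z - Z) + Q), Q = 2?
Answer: 114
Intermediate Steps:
K(y, Z) = -6 (K(y, Z) = -9 + (3 + 3)/((Z - Z) + 2) = -9 + 6/(0 + 2) = -9 + 6/2 = -9 + 6*(½) = -9 + 3 = -6)
(-13 - 6)*K(-2, 5³) = (-13 - 6)*(-6) = -19*(-6) = 114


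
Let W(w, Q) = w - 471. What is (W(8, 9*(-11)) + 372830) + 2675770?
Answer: 3048137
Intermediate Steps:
W(w, Q) = -471 + w
(W(8, 9*(-11)) + 372830) + 2675770 = ((-471 + 8) + 372830) + 2675770 = (-463 + 372830) + 2675770 = 372367 + 2675770 = 3048137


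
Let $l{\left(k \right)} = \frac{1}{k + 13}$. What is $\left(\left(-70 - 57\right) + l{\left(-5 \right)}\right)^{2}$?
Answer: $\frac{1030225}{64} \approx 16097.0$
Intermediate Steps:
$l{\left(k \right)} = \frac{1}{13 + k}$
$\left(\left(-70 - 57\right) + l{\left(-5 \right)}\right)^{2} = \left(\left(-70 - 57\right) + \frac{1}{13 - 5}\right)^{2} = \left(-127 + \frac{1}{8}\right)^{2} = \left(- \frac{1015}{8}\right)^{2} = \frac{1030225}{64}$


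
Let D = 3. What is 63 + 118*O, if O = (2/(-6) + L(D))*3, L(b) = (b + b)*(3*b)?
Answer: 19061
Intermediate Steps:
L(b) = 6*b² (L(b) = (2*b)*(3*b) = 6*b²)
O = 161 (O = (2/(-6) + 6*3²)*3 = (2*(-⅙) + 6*9)*3 = (-⅓ + 54)*3 = (161/3)*3 = 161)
63 + 118*O = 63 + 118*161 = 63 + 18998 = 19061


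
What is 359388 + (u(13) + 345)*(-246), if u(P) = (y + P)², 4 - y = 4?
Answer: 232944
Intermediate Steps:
y = 0 (y = 4 - 1*4 = 4 - 4 = 0)
u(P) = P² (u(P) = (0 + P)² = P²)
359388 + (u(13) + 345)*(-246) = 359388 + (13² + 345)*(-246) = 359388 + (169 + 345)*(-246) = 359388 + 514*(-246) = 359388 - 126444 = 232944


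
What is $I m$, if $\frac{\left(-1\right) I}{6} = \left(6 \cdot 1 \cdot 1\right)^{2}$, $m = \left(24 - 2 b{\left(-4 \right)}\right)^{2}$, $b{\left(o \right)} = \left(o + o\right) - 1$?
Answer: $-381024$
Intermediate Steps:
$b{\left(o \right)} = -1 + 2 o$ ($b{\left(o \right)} = 2 o - 1 = -1 + 2 o$)
$m = 1764$ ($m = \left(24 - 2 \left(-1 + 2 \left(-4\right)\right)\right)^{2} = \left(24 - 2 \left(-1 - 8\right)\right)^{2} = \left(24 - -18\right)^{2} = \left(24 + 18\right)^{2} = 42^{2} = 1764$)
$I = -216$ ($I = - 6 \left(6 \cdot 1 \cdot 1\right)^{2} = - 6 \left(6 \cdot 1\right)^{2} = - 6 \cdot 6^{2} = \left(-6\right) 36 = -216$)
$I m = \left(-216\right) 1764 = -381024$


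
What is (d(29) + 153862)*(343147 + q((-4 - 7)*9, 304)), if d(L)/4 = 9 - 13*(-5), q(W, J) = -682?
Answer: 52793719470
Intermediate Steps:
d(L) = 296 (d(L) = 4*(9 - 13*(-5)) = 4*(9 + 65) = 4*74 = 296)
(d(29) + 153862)*(343147 + q((-4 - 7)*9, 304)) = (296 + 153862)*(343147 - 682) = 154158*342465 = 52793719470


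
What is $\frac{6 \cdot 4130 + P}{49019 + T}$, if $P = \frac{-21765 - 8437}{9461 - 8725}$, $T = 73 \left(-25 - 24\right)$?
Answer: $\frac{9103939}{16722656} \approx 0.54441$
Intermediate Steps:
$T = -3577$ ($T = 73 \left(-25 - 24\right) = 73 \left(-49\right) = -3577$)
$P = - \frac{15101}{368}$ ($P = - \frac{30202}{736} = \left(-30202\right) \frac{1}{736} = - \frac{15101}{368} \approx -41.035$)
$\frac{6 \cdot 4130 + P}{49019 + T} = \frac{6 \cdot 4130 - \frac{15101}{368}}{49019 - 3577} = \frac{24780 - \frac{15101}{368}}{45442} = \frac{9103939}{368} \cdot \frac{1}{45442} = \frac{9103939}{16722656}$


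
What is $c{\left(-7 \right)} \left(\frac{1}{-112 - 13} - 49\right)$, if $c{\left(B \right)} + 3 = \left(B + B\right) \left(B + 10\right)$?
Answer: $\frac{55134}{25} \approx 2205.4$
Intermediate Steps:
$c{\left(B \right)} = -3 + 2 B \left(10 + B\right)$ ($c{\left(B \right)} = -3 + \left(B + B\right) \left(B + 10\right) = -3 + 2 B \left(10 + B\right)$)
$c{\left(-7 \right)} \left(\frac{1}{-112 - 13} - 49\right) = \left(-3 + 2 \left(-7\right)^{2} + 20 \left(-7\right)\right) \left(\frac{1}{-112 - 13} - 49\right) = \left(-3 + 2 \cdot 49 - 140\right) \left(\frac{1}{-125} - 49\right) = \left(-3 + 98 - 140\right) \left(- \frac{1}{125} - 49\right) = \left(-45\right) \left(- \frac{6126}{125}\right) = \frac{55134}{25}$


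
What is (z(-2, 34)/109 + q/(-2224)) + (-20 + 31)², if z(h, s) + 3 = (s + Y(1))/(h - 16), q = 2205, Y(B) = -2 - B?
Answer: 261733399/2181744 ≈ 119.97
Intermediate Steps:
z(h, s) = -3 + (-3 + s)/(-16 + h) (z(h, s) = -3 + (s + (-2 - 1*1))/(h - 16) = -3 + (s + (-2 - 1))/(-16 + h) = -3 + (s - 3)/(-16 + h) = -3 + (-3 + s)/(-16 + h))
(z(-2, 34)/109 + q/(-2224)) + (-20 + 31)² = (((45 + 34 - 3*(-2))/(-16 - 2))/109 + 2205/(-2224)) + (-20 + 31)² = (((45 + 34 + 6)/(-18))*(1/109) + 2205*(-1/2224)) + 11² = (-1/18*85*(1/109) - 2205/2224) + 121 = (-85/18*1/109 - 2205/2224) + 121 = (-85/1962 - 2205/2224) + 121 = -2257625/2181744 + 121 = 261733399/2181744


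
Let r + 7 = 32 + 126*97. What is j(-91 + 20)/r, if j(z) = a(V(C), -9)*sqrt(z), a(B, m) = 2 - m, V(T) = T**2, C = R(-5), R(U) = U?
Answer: 11*I*sqrt(71)/12247 ≈ 0.0075682*I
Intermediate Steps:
C = -5
j(z) = 11*sqrt(z) (j(z) = (2 - 1*(-9))*sqrt(z) = (2 + 9)*sqrt(z) = 11*sqrt(z))
r = 12247 (r = -7 + (32 + 126*97) = -7 + (32 + 12222) = -7 + 12254 = 12247)
j(-91 + 20)/r = (11*sqrt(-91 + 20))/12247 = (11*sqrt(-71))*(1/12247) = (11*(I*sqrt(71)))*(1/12247) = (11*I*sqrt(71))*(1/12247) = 11*I*sqrt(71)/12247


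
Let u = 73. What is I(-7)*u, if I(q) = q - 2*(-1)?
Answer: -365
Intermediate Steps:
I(q) = 2 + q (I(q) = q + 2 = 2 + q)
I(-7)*u = (2 - 7)*73 = -5*73 = -365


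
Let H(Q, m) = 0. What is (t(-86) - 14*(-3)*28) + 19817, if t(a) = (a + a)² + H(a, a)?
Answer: 50577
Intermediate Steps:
t(a) = 4*a² (t(a) = (a + a)² + 0 = (2*a)² + 0 = 4*a² + 0 = 4*a²)
(t(-86) - 14*(-3)*28) + 19817 = (4*(-86)² - 14*(-3)*28) + 19817 = (4*7396 + 42*28) + 19817 = (29584 + 1176) + 19817 = 30760 + 19817 = 50577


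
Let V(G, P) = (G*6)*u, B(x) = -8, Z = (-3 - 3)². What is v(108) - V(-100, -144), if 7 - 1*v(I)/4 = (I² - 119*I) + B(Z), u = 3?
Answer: 6612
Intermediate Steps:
Z = 36 (Z = (-6)² = 36)
V(G, P) = 18*G (V(G, P) = (G*6)*3 = (6*G)*3 = 18*G)
v(I) = 60 - 4*I² + 476*I (v(I) = 28 - 4*((I² - 119*I) - 8) = 28 - 4*(-8 + I² - 119*I) = 28 + (32 - 4*I² + 476*I) = 60 - 4*I² + 476*I)
v(108) - V(-100, -144) = (60 - 4*108² + 476*108) - 18*(-100) = (60 - 4*11664 + 51408) - 1*(-1800) = (60 - 46656 + 51408) + 1800 = 4812 + 1800 = 6612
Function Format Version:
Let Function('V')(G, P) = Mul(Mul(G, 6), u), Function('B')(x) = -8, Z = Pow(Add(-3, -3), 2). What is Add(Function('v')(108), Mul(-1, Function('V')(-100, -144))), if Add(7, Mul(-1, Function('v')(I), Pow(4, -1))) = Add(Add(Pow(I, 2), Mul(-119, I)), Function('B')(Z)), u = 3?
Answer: 6612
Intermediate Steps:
Z = 36 (Z = Pow(-6, 2) = 36)
Function('V')(G, P) = Mul(18, G) (Function('V')(G, P) = Mul(Mul(G, 6), 3) = Mul(Mul(6, G), 3) = Mul(18, G))
Function('v')(I) = Add(60, Mul(-4, Pow(I, 2)), Mul(476, I)) (Function('v')(I) = Add(28, Mul(-4, Add(Add(Pow(I, 2), Mul(-119, I)), -8))) = Add(28, Mul(-4, Add(-8, Pow(I, 2), Mul(-119, I)))) = Add(28, Add(32, Mul(-4, Pow(I, 2)), Mul(476, I))) = Add(60, Mul(-4, Pow(I, 2)), Mul(476, I)))
Add(Function('v')(108), Mul(-1, Function('V')(-100, -144))) = Add(Add(60, Mul(-4, Pow(108, 2)), Mul(476, 108)), Mul(-1, Mul(18, -100))) = Add(Add(60, Mul(-4, 11664), 51408), Mul(-1, -1800)) = Add(Add(60, -46656, 51408), 1800) = Add(4812, 1800) = 6612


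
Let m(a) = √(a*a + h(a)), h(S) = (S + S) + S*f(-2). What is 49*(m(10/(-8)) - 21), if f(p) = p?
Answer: -3871/4 ≈ -967.75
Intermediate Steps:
h(S) = 0 (h(S) = (S + S) + S*(-2) = 2*S - 2*S = 0)
m(a) = √(a²) (m(a) = √(a*a + 0) = √(a² + 0) = √(a²))
49*(m(10/(-8)) - 21) = 49*(√((10/(-8))²) - 21) = 49*(√((10*(-⅛))²) - 21) = 49*(√((-5/4)²) - 21) = 49*(√(25/16) - 21) = 49*(5/4 - 21) = 49*(-79/4) = -3871/4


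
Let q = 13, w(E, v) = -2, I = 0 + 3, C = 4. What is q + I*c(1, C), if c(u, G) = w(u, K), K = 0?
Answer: 7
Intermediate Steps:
I = 3
c(u, G) = -2
q + I*c(1, C) = 13 + 3*(-2) = 13 - 6 = 7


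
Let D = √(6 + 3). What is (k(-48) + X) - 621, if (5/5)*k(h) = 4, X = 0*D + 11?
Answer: -606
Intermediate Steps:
D = 3 (D = √9 = 3)
X = 11 (X = 0*3 + 11 = 0 + 11 = 11)
k(h) = 4
(k(-48) + X) - 621 = (4 + 11) - 621 = 15 - 621 = -606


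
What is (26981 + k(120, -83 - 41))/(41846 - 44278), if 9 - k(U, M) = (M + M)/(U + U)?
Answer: -809731/72960 ≈ -11.098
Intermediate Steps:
k(U, M) = 9 - M/U (k(U, M) = 9 - (M + M)/(U + U) = 9 - 2*M/(2*U) = 9 - 2*M*1/(2*U) = 9 - M/U)
(26981 + k(120, -83 - 41))/(41846 - 44278) = (26981 + (9 - 1*(-83 - 41)/120))/(41846 - 44278) = (26981 + (9 - 1*(-124)*1/120))/(-2432) = (26981 + (9 + 31/30))*(-1/2432) = (26981 + 301/30)*(-1/2432) = (809731/30)*(-1/2432) = -809731/72960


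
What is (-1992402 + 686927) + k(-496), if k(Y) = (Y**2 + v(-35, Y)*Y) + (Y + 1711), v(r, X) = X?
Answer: -812228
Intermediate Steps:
k(Y) = 1711 + Y + 2*Y**2 (k(Y) = (Y**2 + Y*Y) + (Y + 1711) = (Y**2 + Y**2) + (1711 + Y) = 2*Y**2 + (1711 + Y) = 1711 + Y + 2*Y**2)
(-1992402 + 686927) + k(-496) = (-1992402 + 686927) + (1711 - 496 + 2*(-496)**2) = -1305475 + (1711 - 496 + 2*246016) = -1305475 + (1711 - 496 + 492032) = -1305475 + 493247 = -812228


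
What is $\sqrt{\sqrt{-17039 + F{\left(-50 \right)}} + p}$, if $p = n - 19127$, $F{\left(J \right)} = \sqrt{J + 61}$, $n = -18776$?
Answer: $\sqrt{-37903 + i \sqrt{17039 - \sqrt{11}}} \approx 0.3352 + 194.69 i$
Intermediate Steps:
$F{\left(J \right)} = \sqrt{61 + J}$
$p = -37903$ ($p = -18776 - 19127 = -37903$)
$\sqrt{\sqrt{-17039 + F{\left(-50 \right)}} + p} = \sqrt{\sqrt{-17039 + \sqrt{61 - 50}} - 37903} = \sqrt{\sqrt{-17039 + \sqrt{11}} - 37903} = \sqrt{-37903 + \sqrt{-17039 + \sqrt{11}}}$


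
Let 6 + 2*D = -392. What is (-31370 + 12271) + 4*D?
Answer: -19895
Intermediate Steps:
D = -199 (D = -3 + (1/2)*(-392) = -3 - 196 = -199)
(-31370 + 12271) + 4*D = (-31370 + 12271) + 4*(-199) = -19099 - 796 = -19895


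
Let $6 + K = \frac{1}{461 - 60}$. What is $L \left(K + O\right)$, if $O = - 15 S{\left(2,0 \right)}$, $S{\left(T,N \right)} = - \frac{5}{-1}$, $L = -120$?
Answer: $\frac{3897600}{401} \approx 9719.7$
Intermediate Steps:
$S{\left(T,N \right)} = 5$ ($S{\left(T,N \right)} = \left(-5\right) \left(-1\right) = 5$)
$O = -75$ ($O = \left(-15\right) 5 = -75$)
$K = - \frac{2405}{401}$ ($K = -6 + \frac{1}{461 - 60} = -6 + \frac{1}{401} = - \frac{2405}{401} \approx -5.9975$)
$L \left(K + O\right) = - 120 \left(- \frac{2405}{401} - 75\right) = \left(-120\right) \left(- \frac{32480}{401}\right) = \frac{3897600}{401}$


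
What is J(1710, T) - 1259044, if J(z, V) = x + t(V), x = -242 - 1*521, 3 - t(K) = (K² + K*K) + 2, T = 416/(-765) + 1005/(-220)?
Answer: -713706935167561/566497800 ≈ -1.2599e+6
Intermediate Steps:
T = -172069/33660 (T = 416*(-1/765) + 1005*(-1/220) = -416/765 - 201/44 = -172069/33660 ≈ -5.1120)
t(K) = 1 - 2*K² (t(K) = 3 - ((K² + K*K) + 2) = 3 - ((K² + K²) + 2) = 3 - (2*K² + 2) = 3 - (2 + 2*K²) = 3 + (-2 - 2*K²) = 1 - 2*K²)
x = -763 (x = -242 - 521 = -763)
J(z, V) = -762 - 2*V² (J(z, V) = -763 + (1 - 2*V²) = -762 - 2*V²)
J(1710, T) - 1259044 = (-762 - 2*(-172069/33660)²) - 1259044 = (-762 - 2*29607740761/1132995600) - 1259044 = (-762 - 29607740761/566497800) - 1259044 = -461279064361/566497800 - 1259044 = -713706935167561/566497800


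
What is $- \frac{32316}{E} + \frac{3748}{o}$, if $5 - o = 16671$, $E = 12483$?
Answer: $- \frac{97560790}{34673613} \approx -2.8137$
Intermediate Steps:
$o = -16666$ ($o = 5 - 16671 = -16666$)
$- \frac{32316}{E} + \frac{3748}{o} = - \frac{32316}{12483} + \frac{3748}{-16666} = \left(-32316\right) \frac{1}{12483} + 3748 \left(- \frac{1}{16666}\right) = - \frac{10772}{4161} - \frac{1874}{8333} = - \frac{97560790}{34673613}$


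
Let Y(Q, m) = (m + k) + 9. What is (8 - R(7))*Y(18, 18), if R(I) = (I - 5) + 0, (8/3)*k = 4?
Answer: 171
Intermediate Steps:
k = 3/2 (k = (3/8)*4 = 3/2 ≈ 1.5000)
Y(Q, m) = 21/2 + m (Y(Q, m) = (m + 3/2) + 9 = (3/2 + m) + 9 = 21/2 + m)
R(I) = -5 + I (R(I) = (-5 + I) + 0 = -5 + I)
(8 - R(7))*Y(18, 18) = (8 - (-5 + 7))*(21/2 + 18) = (8 - 1*2)*(57/2) = (8 - 2)*(57/2) = 6*(57/2) = 171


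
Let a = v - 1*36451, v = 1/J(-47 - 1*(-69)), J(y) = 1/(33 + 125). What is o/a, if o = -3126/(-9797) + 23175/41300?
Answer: -14245971/587389284692 ≈ -2.4253e-5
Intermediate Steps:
J(y) = 1/158
v = 158 (v = 1/(1/158) = 158)
o = 14245971/16184644 (o = -3126*(-1/9797) + 23175*(1/41300) = 3126/9797 + 927/1652 = 14245971/16184644 ≈ 0.88022)
a = -36293 (a = 158 - 1*36451 = 158 - 36451 = -36293)
o/a = (14245971/16184644)/(-36293) = (14245971/16184644)*(-1/36293) = -14245971/587389284692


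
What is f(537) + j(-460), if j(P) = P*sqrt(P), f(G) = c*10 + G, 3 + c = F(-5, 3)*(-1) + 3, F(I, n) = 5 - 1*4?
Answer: 527 - 920*I*sqrt(115) ≈ 527.0 - 9865.9*I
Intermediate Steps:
F(I, n) = 1 (F(I, n) = 5 - 4 = 1)
c = -1 (c = -3 + (1*(-1) + 3) = -3 + (-1 + 3) = -3 + 2 = -1)
f(G) = -10 + G (f(G) = -1*10 + G = -10 + G)
j(P) = P**(3/2)
f(537) + j(-460) = (-10 + 537) + (-460)**(3/2) = 527 - 920*I*sqrt(115)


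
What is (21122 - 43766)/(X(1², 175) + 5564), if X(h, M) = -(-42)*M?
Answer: -11322/6457 ≈ -1.7534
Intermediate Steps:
X(h, M) = 42*M
(21122 - 43766)/(X(1², 175) + 5564) = (21122 - 43766)/(42*175 + 5564) = -22644/(7350 + 5564) = -22644/12914 = -22644*1/12914 = -11322/6457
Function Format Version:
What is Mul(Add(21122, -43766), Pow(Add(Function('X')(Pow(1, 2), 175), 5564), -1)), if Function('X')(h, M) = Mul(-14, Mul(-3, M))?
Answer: Rational(-11322, 6457) ≈ -1.7534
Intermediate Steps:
Function('X')(h, M) = Mul(42, M)
Mul(Add(21122, -43766), Pow(Add(Function('X')(Pow(1, 2), 175), 5564), -1)) = Mul(Add(21122, -43766), Pow(Add(Mul(42, 175), 5564), -1)) = Mul(-22644, Pow(Add(7350, 5564), -1)) = Mul(-22644, Pow(12914, -1)) = Mul(-22644, Rational(1, 12914)) = Rational(-11322, 6457)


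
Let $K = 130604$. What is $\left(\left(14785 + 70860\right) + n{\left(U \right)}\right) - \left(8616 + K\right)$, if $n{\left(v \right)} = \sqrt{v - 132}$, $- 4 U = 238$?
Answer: $-53575 + \frac{i \sqrt{766}}{2} \approx -53575.0 + 13.838 i$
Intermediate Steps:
$U = - \frac{119}{2}$ ($U = \left(- \frac{1}{4}\right) 238 = - \frac{119}{2} \approx -59.5$)
$n{\left(v \right)} = \sqrt{-132 + v}$
$\left(\left(14785 + 70860\right) + n{\left(U \right)}\right) - \left(8616 + K\right) = \left(\left(14785 + 70860\right) + \sqrt{-132 - \frac{119}{2}}\right) - 139220 = \left(85645 + \sqrt{- \frac{383}{2}}\right) - 139220 = \left(85645 + \frac{i \sqrt{766}}{2}\right) - 139220 = -53575 + \frac{i \sqrt{766}}{2}$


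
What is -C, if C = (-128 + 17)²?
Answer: -12321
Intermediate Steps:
C = 12321 (C = (-111)² = 12321)
-C = -1*12321 = -12321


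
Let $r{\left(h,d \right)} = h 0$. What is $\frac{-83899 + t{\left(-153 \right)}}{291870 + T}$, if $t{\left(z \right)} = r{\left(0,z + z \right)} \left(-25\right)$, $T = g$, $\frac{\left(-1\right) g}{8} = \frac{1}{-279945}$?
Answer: $- \frac{23487105555}{81707547158} \approx -0.28745$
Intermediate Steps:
$g = \frac{8}{279945}$ ($g = - \frac{8}{-279945} = \left(-8\right) \left(- \frac{1}{279945}\right) = \frac{8}{279945} \approx 2.8577 \cdot 10^{-5}$)
$r{\left(h,d \right)} = 0$
$T = \frac{8}{279945} \approx 2.8577 \cdot 10^{-5}$
$t{\left(z \right)} = 0$ ($t{\left(z \right)} = 0 \left(-25\right) = 0$)
$\frac{-83899 + t{\left(-153 \right)}}{291870 + T} = \frac{-83899 + 0}{291870 + \frac{8}{279945}} = - \frac{83899}{\frac{81707547158}{279945}} = \left(-83899\right) \frac{279945}{81707547158} = - \frac{23487105555}{81707547158}$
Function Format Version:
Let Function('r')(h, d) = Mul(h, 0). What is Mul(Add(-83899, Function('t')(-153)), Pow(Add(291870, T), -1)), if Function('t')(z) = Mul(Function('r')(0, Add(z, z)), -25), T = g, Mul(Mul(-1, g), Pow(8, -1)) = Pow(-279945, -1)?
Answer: Rational(-23487105555, 81707547158) ≈ -0.28745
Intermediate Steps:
g = Rational(8, 279945) (g = Mul(-8, Pow(-279945, -1)) = Mul(-8, Rational(-1, 279945)) = Rational(8, 279945) ≈ 2.8577e-5)
Function('r')(h, d) = 0
T = Rational(8, 279945) ≈ 2.8577e-5
Function('t')(z) = 0 (Function('t')(z) = Mul(0, -25) = 0)
Mul(Add(-83899, Function('t')(-153)), Pow(Add(291870, T), -1)) = Mul(Add(-83899, 0), Pow(Add(291870, Rational(8, 279945)), -1)) = Mul(-83899, Pow(Rational(81707547158, 279945), -1)) = Mul(-83899, Rational(279945, 81707547158)) = Rational(-23487105555, 81707547158)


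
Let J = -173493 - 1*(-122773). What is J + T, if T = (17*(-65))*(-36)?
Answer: -10940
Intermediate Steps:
J = -50720 (J = -173493 + 122773 = -50720)
T = 39780 (T = -1105*(-36) = 39780)
J + T = -50720 + 39780 = -10940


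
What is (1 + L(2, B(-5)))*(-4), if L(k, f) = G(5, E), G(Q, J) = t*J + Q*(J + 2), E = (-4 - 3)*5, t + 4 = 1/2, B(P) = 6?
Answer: 166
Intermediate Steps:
t = -7/2 (t = -4 + 1/2 = -4 + ½ = -7/2 ≈ -3.5000)
E = -35 (E = -7*5 = -35)
G(Q, J) = -7*J/2 + Q*(2 + J) (G(Q, J) = -7*J/2 + Q*(J + 2) = -7*J/2 + Q*(2 + J))
L(k, f) = -85/2 (L(k, f) = 2*5 - 7/2*(-35) - 35*5 = 10 + 245/2 - 175 = -85/2)
(1 + L(2, B(-5)))*(-4) = (1 - 85/2)*(-4) = -83/2*(-4) = 166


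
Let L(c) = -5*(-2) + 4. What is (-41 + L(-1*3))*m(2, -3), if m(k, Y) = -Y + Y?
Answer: 0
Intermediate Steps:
m(k, Y) = 0
L(c) = 14 (L(c) = 10 + 4 = 14)
(-41 + L(-1*3))*m(2, -3) = (-41 + 14)*0 = -27*0 = 0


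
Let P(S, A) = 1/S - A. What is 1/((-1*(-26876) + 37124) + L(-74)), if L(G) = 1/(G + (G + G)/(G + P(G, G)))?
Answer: 10878/696192001 ≈ 1.5625e-5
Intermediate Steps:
L(G) = 1/(G + 2*G**2) (L(G) = 1/(G + (G + G)/(G + (1/G - G))) = 1/(G + (2*G)/(1/G)) = 1/(G + (2*G)*G) = 1/(G + 2*G**2))
1/((-1*(-26876) + 37124) + L(-74)) = 1/((-1*(-26876) + 37124) + 1/((-74)*(1 + 2*(-74)))) = 1/((26876 + 37124) - 1/(74*(1 - 148))) = 1/(64000 - 1/74/(-147)) = 1/(64000 - 1/74*(-1/147)) = 1/(64000 + 1/10878) = 1/(696192001/10878) = 10878/696192001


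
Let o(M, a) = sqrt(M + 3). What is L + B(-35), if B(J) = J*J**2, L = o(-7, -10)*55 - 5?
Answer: -42880 + 110*I ≈ -42880.0 + 110.0*I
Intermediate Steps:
o(M, a) = sqrt(3 + M)
L = -5 + 110*I (L = sqrt(3 - 7)*55 - 5 = sqrt(-4)*55 - 5 = (2*I)*55 - 5 = 110*I - 5 = -5 + 110*I ≈ -5.0 + 110.0*I)
B(J) = J**3
L + B(-35) = (-5 + 110*I) + (-35)**3 = (-5 + 110*I) - 42875 = -42880 + 110*I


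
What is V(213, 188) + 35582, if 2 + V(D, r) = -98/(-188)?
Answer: 3344569/94 ≈ 35581.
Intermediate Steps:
V(D, r) = -139/94 (V(D, r) = -2 - 98/(-188) = -2 - 98*(-1/188) = -2 + 49/94 = -139/94)
V(213, 188) + 35582 = -139/94 + 35582 = 3344569/94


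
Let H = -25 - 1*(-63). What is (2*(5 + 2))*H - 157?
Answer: 375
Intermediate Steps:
H = 38 (H = -25 + 63 = 38)
(2*(5 + 2))*H - 157 = (2*(5 + 2))*38 - 157 = (2*7)*38 - 157 = 14*38 - 157 = 532 - 157 = 375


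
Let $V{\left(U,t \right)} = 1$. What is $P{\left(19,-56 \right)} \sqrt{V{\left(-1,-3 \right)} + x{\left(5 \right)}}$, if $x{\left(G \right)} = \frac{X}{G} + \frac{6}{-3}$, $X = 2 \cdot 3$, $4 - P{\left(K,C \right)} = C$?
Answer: $12 \sqrt{5} \approx 26.833$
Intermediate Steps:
$P{\left(K,C \right)} = 4 - C$
$X = 6$
$x{\left(G \right)} = -2 + \frac{6}{G}$ ($x{\left(G \right)} = \frac{6}{G} + \frac{6}{-3} = \frac{6}{G} + 6 \left(- \frac{1}{3}\right) = \frac{6}{G} - 2 = -2 + \frac{6}{G}$)
$P{\left(19,-56 \right)} \sqrt{V{\left(-1,-3 \right)} + x{\left(5 \right)}} = \left(4 - -56\right) \sqrt{1 - \left(2 - \frac{6}{5}\right)} = \left(4 + 56\right) \sqrt{1 + \left(-2 + 6 \cdot \frac{1}{5}\right)} = 60 \sqrt{1 + \left(-2 + \frac{6}{5}\right)} = 60 \sqrt{1 - \frac{4}{5}} = \frac{60}{\sqrt{5}} = 60 \frac{\sqrt{5}}{5} = 12 \sqrt{5}$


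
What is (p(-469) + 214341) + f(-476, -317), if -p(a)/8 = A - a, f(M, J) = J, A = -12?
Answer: 210368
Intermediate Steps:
p(a) = 96 + 8*a (p(a) = -8*(-12 - a) = 96 + 8*a)
(p(-469) + 214341) + f(-476, -317) = ((96 + 8*(-469)) + 214341) - 317 = ((96 - 3752) + 214341) - 317 = (-3656 + 214341) - 317 = 210685 - 317 = 210368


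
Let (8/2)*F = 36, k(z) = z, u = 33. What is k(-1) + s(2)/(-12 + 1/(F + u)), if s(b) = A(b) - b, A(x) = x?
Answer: -1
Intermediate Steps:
F = 9 (F = (¼)*36 = 9)
s(b) = 0 (s(b) = b - b = 0)
k(-1) + s(2)/(-12 + 1/(F + u)) = -1 + 0/(-12 + 1/(9 + 33)) = -1 + 0/(-12 + 1/42) = -1 + 0/(-503/42) = -1 - 42/503*0 = -1 + 0 = -1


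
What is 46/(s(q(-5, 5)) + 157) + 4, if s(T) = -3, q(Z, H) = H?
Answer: 331/77 ≈ 4.2987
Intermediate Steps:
46/(s(q(-5, 5)) + 157) + 4 = 46/(-3 + 157) + 4 = 46/154 + 4 = (1/154)*46 + 4 = 23/77 + 4 = 331/77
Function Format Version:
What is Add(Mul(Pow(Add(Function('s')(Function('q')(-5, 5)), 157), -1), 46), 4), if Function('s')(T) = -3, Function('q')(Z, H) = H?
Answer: Rational(331, 77) ≈ 4.2987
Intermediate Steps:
Add(Mul(Pow(Add(Function('s')(Function('q')(-5, 5)), 157), -1), 46), 4) = Add(Mul(Pow(Add(-3, 157), -1), 46), 4) = Add(Mul(Pow(154, -1), 46), 4) = Add(Mul(Rational(1, 154), 46), 4) = Add(Rational(23, 77), 4) = Rational(331, 77)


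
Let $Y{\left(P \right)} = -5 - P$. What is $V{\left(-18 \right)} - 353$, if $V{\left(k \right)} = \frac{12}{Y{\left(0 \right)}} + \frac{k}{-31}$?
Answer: $- \frac{54997}{155} \approx -354.82$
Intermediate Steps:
$V{\left(k \right)} = - \frac{12}{5} - \frac{k}{31}$ ($V{\left(k \right)} = \frac{12}{-5 - 0} + \frac{k}{-31} = \frac{12}{-5 + 0} + k \left(- \frac{1}{31}\right) = \frac{12}{-5} - \frac{k}{31} = 12 \left(- \frac{1}{5}\right) - \frac{k}{31} = - \frac{12}{5} - \frac{k}{31}$)
$V{\left(-18 \right)} - 353 = \left(- \frac{12}{5} - - \frac{18}{31}\right) - 353 = \left(- \frac{12}{5} + \frac{18}{31}\right) - 353 = - \frac{282}{155} - 353 = - \frac{54997}{155}$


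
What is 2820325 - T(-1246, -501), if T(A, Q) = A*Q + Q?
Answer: 2196580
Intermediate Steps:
T(A, Q) = Q + A*Q
2820325 - T(-1246, -501) = 2820325 - (-501)*(1 - 1246) = 2820325 - (-501)*(-1245) = 2820325 - 1*623745 = 2820325 - 623745 = 2196580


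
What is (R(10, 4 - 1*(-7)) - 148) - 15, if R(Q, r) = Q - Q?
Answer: -163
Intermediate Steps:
R(Q, r) = 0
(R(10, 4 - 1*(-7)) - 148) - 15 = (0 - 148) - 15 = -148 - 15 = -163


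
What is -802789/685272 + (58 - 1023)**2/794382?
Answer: 70214467/90727956984 ≈ 0.00077390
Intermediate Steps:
-802789/685272 + (58 - 1023)**2/794382 = -802789*1/685272 + (-965)**2*(1/794382) = -802789/685272 + 931225*(1/794382) = -802789/685272 + 931225/794382 = 70214467/90727956984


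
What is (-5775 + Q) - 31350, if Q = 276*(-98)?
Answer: -64173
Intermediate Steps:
Q = -27048
(-5775 + Q) - 31350 = (-5775 - 27048) - 31350 = -32823 - 31350 = -64173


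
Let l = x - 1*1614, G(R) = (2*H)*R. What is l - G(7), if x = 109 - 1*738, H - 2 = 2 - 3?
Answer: -2257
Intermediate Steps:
H = 1 (H = 2 + (2 - 3) = 2 - 1 = 1)
x = -629 (x = 109 - 738 = -629)
G(R) = 2*R (G(R) = (2*1)*R = 2*R)
l = -2243 (l = -629 - 1*1614 = -629 - 1614 = -2243)
l - G(7) = -2243 - 2*7 = -2243 - 1*14 = -2243 - 14 = -2257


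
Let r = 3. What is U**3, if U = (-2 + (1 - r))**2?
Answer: 4096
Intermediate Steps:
U = 16 (U = (-2 + (1 - 1*3))**2 = (-2 + (1 - 3))**2 = (-2 - 2)**2 = (-4)**2 = 16)
U**3 = 16**3 = 4096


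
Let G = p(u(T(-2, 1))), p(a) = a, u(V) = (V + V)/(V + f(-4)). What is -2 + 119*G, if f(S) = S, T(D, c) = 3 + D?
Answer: -244/3 ≈ -81.333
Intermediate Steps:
u(V) = 2*V/(-4 + V) (u(V) = (V + V)/(V - 4) = (2*V)/(-4 + V) = 2*V/(-4 + V))
G = -⅔ (G = 2*(3 - 2)/(-4 + (3 - 2)) = 2*1/(-4 + 1) = 2*1/(-3) = 2*1*(-⅓) = -⅔ ≈ -0.66667)
-2 + 119*G = -2 + 119*(-⅔) = -2 - 238/3 = -244/3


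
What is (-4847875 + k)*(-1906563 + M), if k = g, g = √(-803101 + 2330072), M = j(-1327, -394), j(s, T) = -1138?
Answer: 9248295985375 - 1907701*√1526971 ≈ 9.2459e+12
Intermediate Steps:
M = -1138
g = √1526971 ≈ 1235.7
k = √1526971 ≈ 1235.7
(-4847875 + k)*(-1906563 + M) = (-4847875 + √1526971)*(-1906563 - 1138) = (-4847875 + √1526971)*(-1907701) = 9248295985375 - 1907701*√1526971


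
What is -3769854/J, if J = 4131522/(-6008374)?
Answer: 3775115459566/688587 ≈ 5.4824e+6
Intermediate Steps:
J = -2065761/3004187 (J = 4131522*(-1/6008374) = -2065761/3004187 ≈ -0.68763)
-3769854/J = -3769854/(-2065761/3004187) = -3769854*(-3004187/2065761) = 3775115459566/688587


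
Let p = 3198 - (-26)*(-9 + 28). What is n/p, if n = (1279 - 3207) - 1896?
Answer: -956/923 ≈ -1.0358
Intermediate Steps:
n = -3824 (n = -1928 - 1896 = -3824)
p = 3692 (p = 3198 - (-26)*19 = 3198 - 1*(-494) = 3198 + 494 = 3692)
n/p = -3824/3692 = -3824*1/3692 = -956/923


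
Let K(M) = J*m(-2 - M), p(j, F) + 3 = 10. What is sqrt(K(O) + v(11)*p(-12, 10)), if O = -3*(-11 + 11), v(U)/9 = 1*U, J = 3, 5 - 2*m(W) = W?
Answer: sqrt(2814)/2 ≈ 26.524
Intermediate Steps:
p(j, F) = 7 (p(j, F) = -3 + 10 = 7)
m(W) = 5/2 - W/2
v(U) = 9*U (v(U) = 9*(1*U) = 9*U)
O = 0 (O = -3*0 = 0)
K(M) = 21/2 + 3*M/2 (K(M) = 3*(5/2 - (-2 - M)/2) = 3*(5/2 + (1 + M/2)) = 3*(7/2 + M/2) = 21/2 + 3*M/2)
sqrt(K(O) + v(11)*p(-12, 10)) = sqrt((21/2 + (3/2)*0) + (9*11)*7) = sqrt((21/2 + 0) + 99*7) = sqrt(21/2 + 693) = sqrt(1407/2) = sqrt(2814)/2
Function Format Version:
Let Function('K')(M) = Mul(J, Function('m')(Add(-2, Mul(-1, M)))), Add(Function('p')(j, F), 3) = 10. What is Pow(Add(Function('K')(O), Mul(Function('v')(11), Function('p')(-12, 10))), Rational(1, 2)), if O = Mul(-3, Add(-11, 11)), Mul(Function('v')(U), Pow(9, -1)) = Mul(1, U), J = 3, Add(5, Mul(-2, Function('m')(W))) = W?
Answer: Mul(Rational(1, 2), Pow(2814, Rational(1, 2))) ≈ 26.524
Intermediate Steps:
Function('p')(j, F) = 7 (Function('p')(j, F) = Add(-3, 10) = 7)
Function('m')(W) = Add(Rational(5, 2), Mul(Rational(-1, 2), W))
Function('v')(U) = Mul(9, U) (Function('v')(U) = Mul(9, Mul(1, U)) = Mul(9, U))
O = 0 (O = Mul(-3, 0) = 0)
Function('K')(M) = Add(Rational(21, 2), Mul(Rational(3, 2), M)) (Function('K')(M) = Mul(3, Add(Rational(5, 2), Mul(Rational(-1, 2), Add(-2, Mul(-1, M))))) = Mul(3, Add(Rational(5, 2), Add(1, Mul(Rational(1, 2), M)))) = Mul(3, Add(Rational(7, 2), Mul(Rational(1, 2), M))) = Add(Rational(21, 2), Mul(Rational(3, 2), M)))
Pow(Add(Function('K')(O), Mul(Function('v')(11), Function('p')(-12, 10))), Rational(1, 2)) = Pow(Add(Add(Rational(21, 2), Mul(Rational(3, 2), 0)), Mul(Mul(9, 11), 7)), Rational(1, 2)) = Pow(Add(Add(Rational(21, 2), 0), Mul(99, 7)), Rational(1, 2)) = Pow(Add(Rational(21, 2), 693), Rational(1, 2)) = Pow(Rational(1407, 2), Rational(1, 2)) = Mul(Rational(1, 2), Pow(2814, Rational(1, 2)))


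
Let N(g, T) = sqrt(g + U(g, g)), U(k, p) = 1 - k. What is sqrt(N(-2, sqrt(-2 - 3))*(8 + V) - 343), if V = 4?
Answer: I*sqrt(331) ≈ 18.193*I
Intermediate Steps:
N(g, T) = 1 (N(g, T) = sqrt(g + (1 - g)) = sqrt(1) = 1)
sqrt(N(-2, sqrt(-2 - 3))*(8 + V) - 343) = sqrt(1*(8 + 4) - 343) = sqrt(1*12 - 343) = sqrt(12 - 343) = sqrt(-331) = I*sqrt(331)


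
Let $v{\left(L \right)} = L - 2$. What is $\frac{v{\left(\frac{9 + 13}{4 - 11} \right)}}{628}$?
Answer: $- \frac{9}{1099} \approx -0.0081893$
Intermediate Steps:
$v{\left(L \right)} = -2 + L$
$\frac{v{\left(\frac{9 + 13}{4 - 11} \right)}}{628} = \frac{-2 + \frac{9 + 13}{4 - 11}}{628} = \left(-2 + \frac{22}{-7}\right) \frac{1}{628} = \left(-2 + 22 \left(- \frac{1}{7}\right)\right) \frac{1}{628} = \left(-2 - \frac{22}{7}\right) \frac{1}{628} = \left(- \frac{36}{7}\right) \frac{1}{628} = - \frac{9}{1099}$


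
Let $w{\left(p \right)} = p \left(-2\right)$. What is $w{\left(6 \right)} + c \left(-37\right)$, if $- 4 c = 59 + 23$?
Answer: $\frac{1493}{2} \approx 746.5$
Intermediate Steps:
$w{\left(p \right)} = - 2 p$
$c = - \frac{41}{2}$ ($c = - \frac{59 + 23}{4} = \left(- \frac{1}{4}\right) 82 = - \frac{41}{2} \approx -20.5$)
$w{\left(6 \right)} + c \left(-37\right) = \left(-2\right) 6 - - \frac{1517}{2} = -12 + \frac{1517}{2} = \frac{1493}{2}$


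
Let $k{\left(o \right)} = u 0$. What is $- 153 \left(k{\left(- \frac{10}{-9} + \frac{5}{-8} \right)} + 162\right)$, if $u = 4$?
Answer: $-24786$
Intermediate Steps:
$k{\left(o \right)} = 0$ ($k{\left(o \right)} = 4 \cdot 0 = 0$)
$- 153 \left(k{\left(- \frac{10}{-9} + \frac{5}{-8} \right)} + 162\right) = - 153 \left(0 + 162\right) = \left(-153\right) 162 = -24786$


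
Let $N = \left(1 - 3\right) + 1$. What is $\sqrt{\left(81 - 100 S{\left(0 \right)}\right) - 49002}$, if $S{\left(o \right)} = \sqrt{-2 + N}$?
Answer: $\sqrt{-48921 - 100 i \sqrt{3}} \approx 0.3915 - 221.18 i$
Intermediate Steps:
$N = -1$ ($N = -2 + 1 = -1$)
$S{\left(o \right)} = i \sqrt{3}$ ($S{\left(o \right)} = \sqrt{-2 - 1} = \sqrt{-3} = i \sqrt{3}$)
$\sqrt{\left(81 - 100 S{\left(0 \right)}\right) - 49002} = \sqrt{\left(81 - 100 i \sqrt{3}\right) - 49002} = \sqrt{-48921 - 100 i \sqrt{3}}$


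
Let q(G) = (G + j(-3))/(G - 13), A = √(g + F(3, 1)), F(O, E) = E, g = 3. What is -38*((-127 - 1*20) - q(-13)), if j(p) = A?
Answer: 72827/13 ≈ 5602.1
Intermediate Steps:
A = 2 (A = √(3 + 1) = √4 = 2)
j(p) = 2
q(G) = (2 + G)/(-13 + G) (q(G) = (G + 2)/(G - 13) = (2 + G)/(-13 + G))
-38*((-127 - 1*20) - q(-13)) = -38*((-127 - 1*20) - (2 - 13)/(-13 - 13)) = -38*((-127 - 20) - (-11)/(-26)) = -38*(-147 - (-1)*(-11)/26) = -38*(-147 - 1*11/26) = -38*(-147 - 11/26) = -38*(-3833/26) = 72827/13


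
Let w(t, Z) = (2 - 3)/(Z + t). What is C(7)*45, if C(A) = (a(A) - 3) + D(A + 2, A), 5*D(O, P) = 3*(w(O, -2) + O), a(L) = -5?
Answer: -846/7 ≈ -120.86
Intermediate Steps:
w(t, Z) = -1/(Z + t)
D(O, P) = -3/(5*(-2 + O)) + 3*O/5 (D(O, P) = (3*(-1/(-2 + O) + O))/5 = (3*(O - 1/(-2 + O)))/5 = (-3/(-2 + O) + 3*O)/5 = -3/(5*(-2 + O)) + 3*O/5)
C(A) = -8 + 3*(-1 + A*(2 + A))/(5*A) (C(A) = (-5 - 3) + 3*(-1 + (A + 2)*(-2 + (A + 2)))/(5*(-2 + (A + 2))) = -8 + 3*(-1 + (2 + A)*(-2 + (2 + A)))/(5*(-2 + (2 + A))) = -8 + 3*(-1 + (2 + A)*A)/(5*A) = -8 + 3*(-1 + A*(2 + A))/(5*A))
C(7)*45 = ((⅕)*(-3 + 7*(-34 + 3*7))/7)*45 = ((⅕)*(⅐)*(-3 + 7*(-34 + 21)))*45 = ((⅕)*(⅐)*(-3 + 7*(-13)))*45 = ((⅕)*(⅐)*(-3 - 91))*45 = ((⅕)*(⅐)*(-94))*45 = -94/35*45 = -846/7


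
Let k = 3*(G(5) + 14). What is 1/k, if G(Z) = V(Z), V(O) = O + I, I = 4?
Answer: 1/69 ≈ 0.014493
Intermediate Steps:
V(O) = 4 + O (V(O) = O + 4 = 4 + O)
G(Z) = 4 + Z
k = 69 (k = 3*((4 + 5) + 14) = 3*(9 + 14) = 3*23 = 69)
1/k = 1/69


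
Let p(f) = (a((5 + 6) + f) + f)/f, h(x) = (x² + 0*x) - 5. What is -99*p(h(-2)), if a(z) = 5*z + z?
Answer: 5841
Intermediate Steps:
a(z) = 6*z
h(x) = -5 + x² (h(x) = (x² + 0) - 5 = x² - 5 = -5 + x²)
p(f) = (66 + 7*f)/f (p(f) = (6*((5 + 6) + f) + f)/f = (6*(11 + f) + f)/f = ((66 + 6*f) + f)/f = (66 + 7*f)/f)
-99*p(h(-2)) = -99*(7 + 66/(-5 + (-2)²)) = -99*(7 + 66/(-5 + 4)) = -99*(7 + 66/(-1)) = -99*(7 + 66*(-1)) = -99*(7 - 66) = -99*(-59) = 5841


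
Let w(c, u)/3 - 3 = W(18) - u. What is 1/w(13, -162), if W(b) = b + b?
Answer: 1/603 ≈ 0.0016584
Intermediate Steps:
W(b) = 2*b
w(c, u) = 117 - 3*u (w(c, u) = 9 + 3*(2*18 - u) = 9 + 3*(36 - u) = 9 + (108 - 3*u) = 117 - 3*u)
1/w(13, -162) = 1/(117 - 3*(-162)) = 1/(117 + 486) = 1/603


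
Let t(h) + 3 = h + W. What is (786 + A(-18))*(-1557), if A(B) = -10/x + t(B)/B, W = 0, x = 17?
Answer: -41639889/34 ≈ -1.2247e+6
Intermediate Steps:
t(h) = -3 + h (t(h) = -3 + (h + 0) = -3 + h)
A(B) = -10/17 + (-3 + B)/B
(786 + A(-18))*(-1557) = (786 + (7/17 - 3/(-18)))*(-1557) = (786 + (7/17 - 3*(-1/18)))*(-1557) = (786 + (7/17 + 1/6))*(-1557) = (786 + 59/102)*(-1557) = (80231/102)*(-1557) = -41639889/34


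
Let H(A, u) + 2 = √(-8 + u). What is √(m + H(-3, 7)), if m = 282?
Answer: √(280 + I) ≈ 16.733 + 0.0299*I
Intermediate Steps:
H(A, u) = -2 + √(-8 + u)
√(m + H(-3, 7)) = √(282 + (-2 + √(-8 + 7))) = √(282 + (-2 + √(-1))) = √(282 + (-2 + I)) = √(280 + I)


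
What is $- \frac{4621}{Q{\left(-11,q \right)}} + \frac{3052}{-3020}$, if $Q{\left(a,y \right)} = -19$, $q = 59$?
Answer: $\frac{3474358}{14345} \approx 242.2$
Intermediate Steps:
$- \frac{4621}{Q{\left(-11,q \right)}} + \frac{3052}{-3020} = - \frac{4621}{-19} + \frac{3052}{-3020} = \left(-4621\right) \left(- \frac{1}{19}\right) + 3052 \left(- \frac{1}{3020}\right) = \frac{4621}{19} - \frac{763}{755} = \frac{3474358}{14345}$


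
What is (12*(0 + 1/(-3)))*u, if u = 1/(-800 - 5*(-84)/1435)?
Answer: 41/8197 ≈ 0.0050018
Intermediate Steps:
u = -41/32788 (u = 1/(-800 + 420*(1/1435)) = 1/(-800 + 12/41) = 1/(-32788/41) = -41/32788 ≈ -0.0012505)
(12*(0 + 1/(-3)))*u = (12*(0 + 1/(-3)))*(-41/32788) = (12*(0 - ⅓))*(-41/32788) = (12*(-⅓))*(-41/32788) = -4*(-41/32788) = 41/8197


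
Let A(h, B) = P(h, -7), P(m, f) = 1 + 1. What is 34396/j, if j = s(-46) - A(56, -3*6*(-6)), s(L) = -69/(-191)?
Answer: -6569636/313 ≈ -20989.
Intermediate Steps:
s(L) = 69/191 (s(L) = -69*(-1/191) = 69/191)
P(m, f) = 2
A(h, B) = 2
j = -313/191 (j = 69/191 - 1*2 = 69/191 - 2 = -313/191 ≈ -1.6387)
34396/j = 34396/(-313/191) = 34396*(-191/313) = -6569636/313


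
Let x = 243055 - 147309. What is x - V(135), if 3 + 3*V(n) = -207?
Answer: 95816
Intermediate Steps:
V(n) = -70 (V(n) = -1 + (⅓)*(-207) = -1 - 69 = -70)
x = 95746
x - V(135) = 95746 - 1*(-70) = 95746 + 70 = 95816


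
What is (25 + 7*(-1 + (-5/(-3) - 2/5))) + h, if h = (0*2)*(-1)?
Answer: 403/15 ≈ 26.867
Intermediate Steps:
h = 0 (h = 0*(-1) = 0)
(25 + 7*(-1 + (-5/(-3) - 2/5))) + h = (25 + 7*(-1 + (-5/(-3) - 2/5))) + 0 = (25 + 7*(-1 + (-5*(-⅓) - 2*⅕))) + 0 = (25 + 7*(-1 + (5/3 - ⅖))) + 0 = (25 + 7*(-1 + 19/15)) + 0 = (25 + 7*(4/15)) + 0 = (25 + 28/15) + 0 = 403/15 + 0 = 403/15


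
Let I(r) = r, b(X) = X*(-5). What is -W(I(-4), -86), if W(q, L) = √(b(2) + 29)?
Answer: -√19 ≈ -4.3589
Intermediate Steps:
b(X) = -5*X
W(q, L) = √19 (W(q, L) = √(-5*2 + 29) = √(-10 + 29) = √19)
-W(I(-4), -86) = -√19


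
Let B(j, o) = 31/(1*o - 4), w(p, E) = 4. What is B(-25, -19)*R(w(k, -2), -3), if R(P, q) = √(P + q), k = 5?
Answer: -31/23 ≈ -1.3478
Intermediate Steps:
B(j, o) = 31/(-4 + o) (B(j, o) = 31/(o - 4) = 31/(-4 + o))
B(-25, -19)*R(w(k, -2), -3) = (31/(-4 - 19))*√(4 - 3) = (31/(-23))*√1 = (31*(-1/23))*1 = -31/23*1 = -31/23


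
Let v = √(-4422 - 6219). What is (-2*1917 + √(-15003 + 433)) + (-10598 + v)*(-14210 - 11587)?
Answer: 273392772 + I*√14570 - 25797*I*√10641 ≈ 2.7339e+8 - 2.661e+6*I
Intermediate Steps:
v = I*√10641 (v = √(-10641) = I*√10641 ≈ 103.16*I)
(-2*1917 + √(-15003 + 433)) + (-10598 + v)*(-14210 - 11587) = (-2*1917 + √(-15003 + 433)) + (-10598 + I*√10641)*(-14210 - 11587) = (-3834 + √(-14570)) + (-10598 + I*√10641)*(-25797) = (-3834 + I*√14570) + (273396606 - 25797*I*√10641) = 273392772 + I*√14570 - 25797*I*√10641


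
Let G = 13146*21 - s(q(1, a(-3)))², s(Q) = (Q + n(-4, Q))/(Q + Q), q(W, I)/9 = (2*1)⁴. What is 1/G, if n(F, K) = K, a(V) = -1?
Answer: 1/276065 ≈ 3.6223e-6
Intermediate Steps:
q(W, I) = 144 (q(W, I) = 9*(2*1)⁴ = 9*2⁴ = 9*16 = 144)
s(Q) = 1 (s(Q) = (Q + Q)/(Q + Q) = (2*Q)/((2*Q)) = (2*Q)*(1/(2*Q)) = 1)
G = 276065 (G = 13146*21 - 1*1² = 276066 - 1*1 = 276066 - 1 = 276065)
1/G = 1/276065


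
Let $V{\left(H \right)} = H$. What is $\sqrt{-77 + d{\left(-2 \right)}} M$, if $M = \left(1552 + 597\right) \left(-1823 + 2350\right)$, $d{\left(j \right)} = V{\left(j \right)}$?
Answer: $1132523 i \sqrt{79} \approx 1.0066 \cdot 10^{7} i$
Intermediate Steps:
$d{\left(j \right)} = j$
$M = 1132523$ ($M = 2149 \cdot 527 = 1132523$)
$\sqrt{-77 + d{\left(-2 \right)}} M = \sqrt{-77 - 2} \cdot 1132523 = \sqrt{-79} \cdot 1132523 = i \sqrt{79} \cdot 1132523 = 1132523 i \sqrt{79}$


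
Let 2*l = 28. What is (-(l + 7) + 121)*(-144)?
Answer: -14400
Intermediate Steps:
l = 14 (l = (1/2)*28 = 14)
(-(l + 7) + 121)*(-144) = (-(14 + 7) + 121)*(-144) = (-1*21 + 121)*(-144) = (-21 + 121)*(-144) = 100*(-144) = -14400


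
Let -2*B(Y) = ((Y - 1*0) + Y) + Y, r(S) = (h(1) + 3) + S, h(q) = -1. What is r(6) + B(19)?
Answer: -41/2 ≈ -20.500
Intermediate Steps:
r(S) = 2 + S (r(S) = (-1 + 3) + S = 2 + S)
B(Y) = -3*Y/2 (B(Y) = -(((Y - 1*0) + Y) + Y)/2 = -(((Y + 0) + Y) + Y)/2 = -((Y + Y) + Y)/2 = -(2*Y + Y)/2 = -3*Y/2)
r(6) + B(19) = (2 + 6) - 3/2*19 = 8 - 57/2 = -41/2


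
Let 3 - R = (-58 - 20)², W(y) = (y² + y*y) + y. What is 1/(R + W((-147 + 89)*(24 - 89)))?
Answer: 1/28423489 ≈ 3.5182e-8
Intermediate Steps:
W(y) = y + 2*y² (W(y) = (y² + y²) + y = 2*y² + y = y + 2*y²)
R = -6081 (R = 3 - (-58 - 20)² = 3 - 1*(-78)² = 3 - 1*6084 = 3 - 6084 = -6081)
1/(R + W((-147 + 89)*(24 - 89))) = 1/(-6081 + ((-147 + 89)*(24 - 89))*(1 + 2*((-147 + 89)*(24 - 89)))) = 1/(-6081 + (-58*(-65))*(1 + 2*(-58*(-65)))) = 1/(-6081 + 3770*(1 + 2*3770)) = 1/(-6081 + 3770*(1 + 7540)) = 1/(-6081 + 3770*7541) = 1/(-6081 + 28429570) = 1/28423489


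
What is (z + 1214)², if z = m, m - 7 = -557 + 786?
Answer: 2102500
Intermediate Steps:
m = 236 (m = 7 + (-557 + 786) = 7 + 229 = 236)
z = 236
(z + 1214)² = (236 + 1214)² = 1450² = 2102500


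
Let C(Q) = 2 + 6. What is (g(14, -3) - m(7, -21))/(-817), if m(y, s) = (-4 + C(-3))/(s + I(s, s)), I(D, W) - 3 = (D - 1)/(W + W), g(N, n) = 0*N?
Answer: -84/299839 ≈ -0.00028015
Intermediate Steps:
C(Q) = 8
g(N, n) = 0
I(D, W) = 3 + (-1 + D)/(2*W) (I(D, W) = 3 + (D - 1)/(W + W) = 3 + (-1 + D)/((2*W)) = 3 + (-1 + D)*(1/(2*W)) = 3 + (-1 + D)/(2*W))
m(y, s) = 4/(s + (-1 + 7*s)/(2*s)) (m(y, s) = (-4 + 8)/(s + (-1 + s + 6*s)/(2*s)) = 4/(s + (-1 + 7*s)/(2*s)))
(g(14, -3) - m(7, -21))/(-817) = (0 - 8*(-21)/(-1 + 2*(-21)² + 7*(-21)))/(-817) = (0 - 8*(-21)/(-1 + 2*441 - 147))*(-1/817) = (0 - 8*(-21)/(-1 + 882 - 147))*(-1/817) = (0 - 8*(-21)/734)*(-1/817) = (0 - 1*(-84/367))*(-1/817) = (0 + 84/367)*(-1/817) = (84/367)*(-1/817) = -84/299839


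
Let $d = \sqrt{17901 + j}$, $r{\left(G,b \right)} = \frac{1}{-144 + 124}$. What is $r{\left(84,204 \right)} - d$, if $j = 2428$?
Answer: $- \frac{1}{20} - \sqrt{20329} \approx -142.63$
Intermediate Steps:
$r{\left(G,b \right)} = - \frac{1}{20}$ ($r{\left(G,b \right)} = \frac{1}{-20} = - \frac{1}{20}$)
$d = \sqrt{20329}$ ($d = \sqrt{17901 + 2428} = \sqrt{20329} \approx 142.58$)
$r{\left(84,204 \right)} - d = - \frac{1}{20} - \sqrt{20329}$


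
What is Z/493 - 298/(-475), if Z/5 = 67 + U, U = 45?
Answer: 412914/234175 ≈ 1.7633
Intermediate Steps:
Z = 560 (Z = 5*(67 + 45) = 5*112 = 560)
Z/493 - 298/(-475) = 560/493 - 298/(-475) = 560*(1/493) - 298*(-1/475) = 560/493 + 298/475 = 412914/234175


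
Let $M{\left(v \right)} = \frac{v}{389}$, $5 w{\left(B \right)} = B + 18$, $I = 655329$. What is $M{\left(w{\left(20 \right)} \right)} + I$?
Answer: $\frac{1274614943}{1945} \approx 6.5533 \cdot 10^{5}$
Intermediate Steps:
$w{\left(B \right)} = \frac{18}{5} + \frac{B}{5}$ ($w{\left(B \right)} = \frac{B + 18}{5} = \frac{18 + B}{5} = \frac{18}{5} + \frac{B}{5}$)
$M{\left(v \right)} = \frac{v}{389}$ ($M{\left(v \right)} = v \frac{1}{389} = \frac{v}{389}$)
$M{\left(w{\left(20 \right)} \right)} + I = \frac{\frac{18}{5} + \frac{1}{5} \cdot 20}{389} + 655329 = \frac{\frac{18}{5} + 4}{389} + 655329 = \frac{1}{389} \cdot \frac{38}{5} + 655329 = \frac{38}{1945} + 655329 = \frac{1274614943}{1945}$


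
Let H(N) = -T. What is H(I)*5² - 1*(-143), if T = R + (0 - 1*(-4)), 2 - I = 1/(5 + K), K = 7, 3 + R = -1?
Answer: 143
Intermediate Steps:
R = -4 (R = -3 - 1 = -4)
I = 23/12 (I = 2 - 1/(5 + 7) = 2 - 1/12 = 23/12 ≈ 1.9167)
T = 0 (T = -4 + (0 - 1*(-4)) = -4 + (0 + 4) = -4 + 4 = 0)
H(N) = 0 (H(N) = -1*0 = 0)
H(I)*5² - 1*(-143) = 0*5² - 1*(-143) = 0*25 + 143 = 0 + 143 = 143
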